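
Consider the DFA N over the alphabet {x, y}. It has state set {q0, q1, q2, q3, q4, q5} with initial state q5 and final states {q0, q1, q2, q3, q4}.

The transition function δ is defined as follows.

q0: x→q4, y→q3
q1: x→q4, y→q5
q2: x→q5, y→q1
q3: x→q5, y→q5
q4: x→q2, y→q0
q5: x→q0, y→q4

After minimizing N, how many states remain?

Every state is reachable, so we keep all 6.
Start with accepting vs non-accepting: {q0,q1,q2,q3,q4} | {q5}.
On input x, block {q0,q1,q2,q3,q4} splits into {q0,q1,q4} and {q2,q3}.
Refine {q0,q1,q4} on symbol x: members go to different blocks, giving {q0,q1} and {q4}.
On input y, block {q0,q1} splits into {q0} and {q1}.
Refine {q2,q3} on symbol y: members go to different blocks, giving {q2} and {q3}.
The partition is now stable with 6 blocks: {q0} | {q5} | {q2} | {q4} | {q1} | {q3}.

6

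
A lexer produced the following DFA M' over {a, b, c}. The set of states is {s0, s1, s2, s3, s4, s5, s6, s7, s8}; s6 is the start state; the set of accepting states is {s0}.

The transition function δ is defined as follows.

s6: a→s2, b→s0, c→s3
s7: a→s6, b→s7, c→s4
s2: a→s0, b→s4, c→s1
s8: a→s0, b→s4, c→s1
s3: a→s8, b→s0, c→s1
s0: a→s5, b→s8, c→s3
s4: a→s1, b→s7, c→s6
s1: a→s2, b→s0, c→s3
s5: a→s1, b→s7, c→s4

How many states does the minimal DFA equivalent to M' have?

Every state is reachable, so we keep all 9.
Start with accepting vs non-accepting: {s0} | {s1,s2,s3,s4,s5,s6,s7,s8}.
On input a, block {s1,s2,s3,s4,s5,s6,s7,s8} splits into {s1,s3,s4,s5,s6,s7} and {s2,s8}.
Split {s1,s3,s4,s5,s6,s7} by δ(·,a) → {s1,s3,s6} and {s4,s5,s7}.
Refine {s4,s5,s7} on symbol c: members go to different blocks, giving {s5,s7} and {s4}.
No further refinement is possible. Final partition (5 blocks): {s0} | {s1,s3,s6} | {s2,s8} | {s5,s7} | {s4}.

5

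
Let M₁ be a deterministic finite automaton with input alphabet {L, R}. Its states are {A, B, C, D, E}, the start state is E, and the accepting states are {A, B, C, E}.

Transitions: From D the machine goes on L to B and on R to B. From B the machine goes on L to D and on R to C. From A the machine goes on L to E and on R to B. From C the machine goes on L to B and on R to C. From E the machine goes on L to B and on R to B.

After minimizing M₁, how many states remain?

4

First remove the unreachable states {A}; 4 states remain.
Initial partition by acceptance: {B,C,E} | {D}.
Refine {B,C,E} on symbol L: members go to different blocks, giving {C,E} and {B}.
Split {C,E} by δ(·,R) → {C} and {E}.
Stable partition: {C} | {D} | {B} | {E} — 4 equivalence classes.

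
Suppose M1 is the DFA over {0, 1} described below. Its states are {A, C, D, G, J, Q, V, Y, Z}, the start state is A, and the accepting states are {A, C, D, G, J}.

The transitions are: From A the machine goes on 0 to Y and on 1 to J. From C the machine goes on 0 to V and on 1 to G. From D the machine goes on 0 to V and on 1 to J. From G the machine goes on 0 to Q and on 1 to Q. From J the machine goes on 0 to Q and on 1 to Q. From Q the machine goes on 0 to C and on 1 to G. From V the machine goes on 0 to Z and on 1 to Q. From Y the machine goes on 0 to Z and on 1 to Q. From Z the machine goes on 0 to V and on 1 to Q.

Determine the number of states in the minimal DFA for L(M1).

4

Reachable states from the start: {A,C,G,J,Q,V,Y,Z}. Unreachable: {D} — drop them.
Start with accepting vs non-accepting: {A,C,G,J} | {Q,V,Y,Z}.
On input 1, block {A,C,G,J} splits into {G,J} and {A,C}.
On input 0, block {Q,V,Y,Z} splits into {V,Y,Z} and {Q}.
The partition is now stable with 4 blocks: {G,J} | {V,Y,Z} | {A,C} | {Q}.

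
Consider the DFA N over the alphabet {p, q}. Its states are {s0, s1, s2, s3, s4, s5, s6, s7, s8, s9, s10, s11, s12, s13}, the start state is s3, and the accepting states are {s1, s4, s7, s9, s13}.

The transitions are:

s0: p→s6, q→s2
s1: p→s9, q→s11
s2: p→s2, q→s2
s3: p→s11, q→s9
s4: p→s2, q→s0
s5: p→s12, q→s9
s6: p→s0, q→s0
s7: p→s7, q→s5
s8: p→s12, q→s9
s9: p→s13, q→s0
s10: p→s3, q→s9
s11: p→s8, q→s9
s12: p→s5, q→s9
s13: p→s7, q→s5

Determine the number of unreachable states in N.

Starting at s3 and following transitions, the reachable set is {s0, s2, s3, s5, s6, s7, s8, s9, s11, s12, s13}. That leaves s1, s4, s10 unreachable — 3 in total.

3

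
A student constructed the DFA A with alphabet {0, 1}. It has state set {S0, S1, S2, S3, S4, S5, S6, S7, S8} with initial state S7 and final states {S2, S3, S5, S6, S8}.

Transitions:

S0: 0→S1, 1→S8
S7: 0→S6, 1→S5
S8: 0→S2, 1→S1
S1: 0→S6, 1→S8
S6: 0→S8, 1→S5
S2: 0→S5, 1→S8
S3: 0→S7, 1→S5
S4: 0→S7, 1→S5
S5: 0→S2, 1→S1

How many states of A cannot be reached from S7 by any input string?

No path from S7 leads to S0, S3, S4; the other 6 states are all reachable.

3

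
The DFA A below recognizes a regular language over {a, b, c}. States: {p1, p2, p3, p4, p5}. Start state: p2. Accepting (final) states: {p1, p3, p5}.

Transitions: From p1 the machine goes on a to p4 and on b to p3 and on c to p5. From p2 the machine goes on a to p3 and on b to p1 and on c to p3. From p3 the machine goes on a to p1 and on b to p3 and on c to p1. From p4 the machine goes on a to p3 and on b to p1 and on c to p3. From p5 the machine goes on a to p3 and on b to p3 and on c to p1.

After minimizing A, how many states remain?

4

Every state is reachable, so we keep all 5.
Start with accepting vs non-accepting: {p1,p3,p5} | {p2,p4}.
Split {p1,p3,p5} by δ(·,a) → {p3,p5} and {p1}.
Split {p3,p5} by δ(·,a) → {p3} and {p5}.
The partition is now stable with 4 blocks: {p3} | {p2,p4} | {p1} | {p5}.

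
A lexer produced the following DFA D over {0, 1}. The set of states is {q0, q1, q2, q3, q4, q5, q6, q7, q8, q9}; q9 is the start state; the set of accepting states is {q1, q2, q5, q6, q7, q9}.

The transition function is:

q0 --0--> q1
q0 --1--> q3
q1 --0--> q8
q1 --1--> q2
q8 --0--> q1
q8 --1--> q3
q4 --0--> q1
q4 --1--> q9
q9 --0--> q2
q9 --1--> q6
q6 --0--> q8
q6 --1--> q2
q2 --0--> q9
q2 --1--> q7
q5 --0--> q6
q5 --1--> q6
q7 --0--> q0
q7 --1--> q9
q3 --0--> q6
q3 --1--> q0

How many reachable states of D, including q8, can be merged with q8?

First remove the unreachable states {q4,q5}; 8 states remain.
Initial partition by acceptance: {q1,q2,q6,q7,q9} | {q0,q3,q8}.
Split {q1,q2,q6,q7,q9} by δ(·,0) → {q1,q6,q7} and {q2,q9}.
Stable partition: {q1,q6,q7} | {q0,q3,q8} | {q2,q9} — 3 equivalence classes.
The equivalence class containing q8 is {q0,q3,q8}, of size 3.

3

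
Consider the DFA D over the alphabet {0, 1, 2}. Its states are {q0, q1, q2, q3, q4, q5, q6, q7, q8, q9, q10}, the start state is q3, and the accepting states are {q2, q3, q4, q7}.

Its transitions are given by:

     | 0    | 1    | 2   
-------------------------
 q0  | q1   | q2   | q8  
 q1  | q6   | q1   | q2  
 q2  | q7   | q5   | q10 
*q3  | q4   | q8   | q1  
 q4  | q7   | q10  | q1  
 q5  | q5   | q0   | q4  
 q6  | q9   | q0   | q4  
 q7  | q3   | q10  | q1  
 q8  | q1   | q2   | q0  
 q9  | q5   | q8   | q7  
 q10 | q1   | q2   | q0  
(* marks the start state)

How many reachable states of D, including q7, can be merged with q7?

3

Initial partition by acceptance: {q2,q3,q4,q7} | {q0,q1,q5,q6,q8,q9,q10}.
Refine {q0,q1,q5,q6,q8,q9,q10} on symbol 1: members go to different blocks, giving {q1,q5,q6,q9} and {q0,q8,q10}.
On input 1, block {q2,q3,q4,q7} splits into {q3,q4,q7} and {q2}.
On input 1, block {q1,q5,q6,q9} splits into {q5,q6,q9} and {q1}.
No further refinement is possible. Final partition (5 blocks): {q3,q4,q7} | {q5,q6,q9} | {q0,q8,q10} | {q2} | {q1}.
The equivalence class containing q7 is {q3,q4,q7}, of size 3.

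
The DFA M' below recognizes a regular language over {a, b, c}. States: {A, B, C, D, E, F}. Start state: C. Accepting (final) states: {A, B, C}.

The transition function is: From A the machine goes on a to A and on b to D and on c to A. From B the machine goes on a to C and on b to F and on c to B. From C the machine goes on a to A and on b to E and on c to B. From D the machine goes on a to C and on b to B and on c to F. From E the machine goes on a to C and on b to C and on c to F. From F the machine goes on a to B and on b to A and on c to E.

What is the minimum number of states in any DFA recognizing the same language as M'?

2

Every state is reachable, so we keep all 6.
P0 = {A,B,C} | {D,E,F}.
The partition is now stable with 2 blocks: {A,B,C} | {D,E,F}.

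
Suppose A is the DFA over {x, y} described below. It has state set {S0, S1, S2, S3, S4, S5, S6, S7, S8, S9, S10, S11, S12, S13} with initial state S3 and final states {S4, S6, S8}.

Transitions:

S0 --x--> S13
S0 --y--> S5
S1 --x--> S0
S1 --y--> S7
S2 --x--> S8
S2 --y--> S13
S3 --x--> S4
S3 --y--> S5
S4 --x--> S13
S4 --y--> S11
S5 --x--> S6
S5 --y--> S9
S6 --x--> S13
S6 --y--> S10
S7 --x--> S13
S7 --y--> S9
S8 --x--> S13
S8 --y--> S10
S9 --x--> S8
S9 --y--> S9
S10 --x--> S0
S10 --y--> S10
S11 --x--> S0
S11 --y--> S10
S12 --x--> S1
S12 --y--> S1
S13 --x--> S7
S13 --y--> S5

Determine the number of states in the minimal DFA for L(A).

First remove the unreachable states {S1,S2,S12}; 11 states remain.
Start with accepting vs non-accepting: {S4,S6,S8} | {S0,S3,S5,S7,S9,S10,S11,S13}.
Refine {S0,S3,S5,S7,S9,S10,S11,S13} on symbol x: members go to different blocks, giving {S0,S7,S10,S11,S13} and {S3,S5,S9}.
On input y, block {S0,S7,S10,S11,S13} splits into {S0,S7,S13} and {S10,S11}.
Stable partition: {S4,S6,S8} | {S0,S7,S13} | {S3,S5,S9} | {S10,S11} — 4 equivalence classes.

4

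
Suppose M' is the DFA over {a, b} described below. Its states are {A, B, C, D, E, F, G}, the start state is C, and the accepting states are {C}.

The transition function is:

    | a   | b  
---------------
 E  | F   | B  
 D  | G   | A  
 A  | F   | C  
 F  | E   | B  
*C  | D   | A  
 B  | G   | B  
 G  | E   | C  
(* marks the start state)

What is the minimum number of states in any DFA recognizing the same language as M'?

5

Initial partition by acceptance: {C} | {A,B,D,E,F,G}.
On input b, block {A,B,D,E,F,G} splits into {B,D,E,F} and {A,G}.
On input a, block {B,D,E,F} splits into {B,D} and {E,F}.
Refine {B,D} on symbol b: members go to different blocks, giving {B} and {D}.
The partition is now stable with 5 blocks: {C} | {B} | {A,G} | {E,F} | {D}.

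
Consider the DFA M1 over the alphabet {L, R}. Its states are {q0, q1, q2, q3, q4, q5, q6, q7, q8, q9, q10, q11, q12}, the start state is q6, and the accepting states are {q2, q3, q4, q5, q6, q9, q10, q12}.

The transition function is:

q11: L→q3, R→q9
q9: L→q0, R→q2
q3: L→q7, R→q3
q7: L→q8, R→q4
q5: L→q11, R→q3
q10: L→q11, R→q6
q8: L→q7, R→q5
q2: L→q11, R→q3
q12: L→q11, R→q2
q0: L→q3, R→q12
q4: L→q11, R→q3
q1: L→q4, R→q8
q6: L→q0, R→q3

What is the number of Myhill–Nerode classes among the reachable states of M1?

Reachable states from the start: {q0,q2,q3,q4,q5,q6,q7,q8,q9,q11,q12}. Unreachable: {q1,q10} — drop them.
Initial partition by acceptance: {q2,q3,q4,q5,q6,q9,q12} | {q0,q7,q8,q11}.
Refine {q0,q7,q8,q11} on symbol L: members go to different blocks, giving {q0,q11} and {q7,q8}.
On input L, block {q2,q3,q4,q5,q6,q9,q12} splits into {q2,q4,q5,q6,q9,q12} and {q3}.
Split {q2,q4,q5,q6,q9,q12} by δ(·,R) → {q2,q4,q5,q6} and {q9,q12}.
The partition is now stable with 5 blocks: {q2,q4,q5,q6} | {q0,q11} | {q7,q8} | {q3} | {q9,q12}.

5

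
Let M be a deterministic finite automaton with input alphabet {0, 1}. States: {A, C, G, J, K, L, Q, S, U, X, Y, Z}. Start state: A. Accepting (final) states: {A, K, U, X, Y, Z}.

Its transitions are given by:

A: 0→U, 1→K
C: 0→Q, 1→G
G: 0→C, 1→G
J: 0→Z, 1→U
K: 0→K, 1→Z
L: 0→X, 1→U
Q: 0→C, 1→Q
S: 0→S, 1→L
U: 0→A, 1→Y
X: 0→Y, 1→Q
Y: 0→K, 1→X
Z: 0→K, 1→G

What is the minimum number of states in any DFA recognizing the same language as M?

Reachable states from the start: {A,C,G,K,Q,U,X,Y,Z}. Unreachable: {J,L,S} — drop them.
P0 = {A,K,U,X,Y,Z} | {C,G,Q}.
Refine {A,K,U,X,Y,Z} on symbol 1: members go to different blocks, giving {A,K,U,Y} and {X,Z}.
Refine {A,K,U,Y} on symbol 1: members go to different blocks, giving {K,Y} and {A,U}.
No further refinement is possible. Final partition (4 blocks): {K,Y} | {C,G,Q} | {X,Z} | {A,U}.

4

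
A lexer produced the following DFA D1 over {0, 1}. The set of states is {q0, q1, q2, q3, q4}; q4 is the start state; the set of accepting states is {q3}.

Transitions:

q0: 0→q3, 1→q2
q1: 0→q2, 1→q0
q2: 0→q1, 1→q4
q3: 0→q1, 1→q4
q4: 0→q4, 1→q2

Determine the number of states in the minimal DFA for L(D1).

5

Every state is reachable, so we keep all 5.
Initial partition by acceptance: {q3} | {q0,q1,q2,q4}.
On input 0, block {q0,q1,q2,q4} splits into {q1,q2,q4} and {q0}.
Refine {q1,q2,q4} on symbol 1: members go to different blocks, giving {q2,q4} and {q1}.
On input 0, block {q2,q4} splits into {q2} and {q4}.
No further refinement is possible. Final partition (5 blocks): {q3} | {q2} | {q0} | {q1} | {q4}.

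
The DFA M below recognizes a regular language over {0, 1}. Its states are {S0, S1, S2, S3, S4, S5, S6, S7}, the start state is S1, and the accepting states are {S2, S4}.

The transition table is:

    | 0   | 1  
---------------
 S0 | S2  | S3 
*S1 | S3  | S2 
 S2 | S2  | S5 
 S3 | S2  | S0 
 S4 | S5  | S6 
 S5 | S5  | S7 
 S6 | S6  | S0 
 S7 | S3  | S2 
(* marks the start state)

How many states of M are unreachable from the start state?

No path from S1 leads to S4, S6; the other 6 states are all reachable.

2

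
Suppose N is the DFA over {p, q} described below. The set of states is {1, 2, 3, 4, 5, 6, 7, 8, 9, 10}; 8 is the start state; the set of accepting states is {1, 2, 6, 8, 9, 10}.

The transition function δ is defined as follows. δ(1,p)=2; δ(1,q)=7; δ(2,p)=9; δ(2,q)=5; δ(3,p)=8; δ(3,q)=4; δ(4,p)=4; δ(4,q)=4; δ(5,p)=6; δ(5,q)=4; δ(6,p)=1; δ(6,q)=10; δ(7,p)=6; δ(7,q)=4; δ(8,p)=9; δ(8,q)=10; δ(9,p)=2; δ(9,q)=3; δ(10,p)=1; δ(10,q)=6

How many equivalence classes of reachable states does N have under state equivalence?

P0 = {1,2,6,8,9,10} | {3,4,5,7}.
Split {1,2,6,8,9,10} by δ(·,q) → {1,2,9} and {6,8,10}.
Split {3,4,5,7} by δ(·,p) → {3,5,7} and {4}.
The partition is now stable with 4 blocks: {1,2,9} | {3,5,7} | {6,8,10} | {4}.

4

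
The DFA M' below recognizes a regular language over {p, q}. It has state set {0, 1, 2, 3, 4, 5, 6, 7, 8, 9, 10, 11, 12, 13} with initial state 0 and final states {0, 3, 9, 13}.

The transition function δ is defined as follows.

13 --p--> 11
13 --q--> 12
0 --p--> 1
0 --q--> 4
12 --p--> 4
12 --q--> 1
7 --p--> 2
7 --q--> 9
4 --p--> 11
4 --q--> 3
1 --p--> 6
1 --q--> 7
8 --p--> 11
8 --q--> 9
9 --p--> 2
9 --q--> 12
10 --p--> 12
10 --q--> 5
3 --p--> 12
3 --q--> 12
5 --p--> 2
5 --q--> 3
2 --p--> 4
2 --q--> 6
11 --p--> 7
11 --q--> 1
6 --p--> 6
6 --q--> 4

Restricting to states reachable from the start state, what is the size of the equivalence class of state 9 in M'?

2

States {5,8,10,13} cannot be reached from the start state, so discard them.
P0 = {0,3,9} | {1,2,4,6,7,11,12}.
On input q, block {1,2,4,6,7,11,12} splits into {1,2,6,11,12} and {4,7}.
Split {0,3,9} by δ(·,q) → {3,9} and {0}.
On input p, block {1,2,6,11,12} splits into {2,11,12} and {1,6}.
No further refinement is possible. Final partition (5 blocks): {3,9} | {2,11,12} | {4,7} | {0} | {1,6}.
State 9 belongs to the block {3,9}, which has 2 states.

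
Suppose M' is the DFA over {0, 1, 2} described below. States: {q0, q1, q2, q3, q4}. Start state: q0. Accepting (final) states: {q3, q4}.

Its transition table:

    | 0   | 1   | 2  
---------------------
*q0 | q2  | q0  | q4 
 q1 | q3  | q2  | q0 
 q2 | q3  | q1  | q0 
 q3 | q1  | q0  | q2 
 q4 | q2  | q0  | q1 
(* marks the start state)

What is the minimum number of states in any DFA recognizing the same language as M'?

3

Initial partition by acceptance: {q3,q4} | {q0,q1,q2}.
Refine {q0,q1,q2} on symbol 0: members go to different blocks, giving {q1,q2} and {q0}.
Stable partition: {q3,q4} | {q1,q2} | {q0} — 3 equivalence classes.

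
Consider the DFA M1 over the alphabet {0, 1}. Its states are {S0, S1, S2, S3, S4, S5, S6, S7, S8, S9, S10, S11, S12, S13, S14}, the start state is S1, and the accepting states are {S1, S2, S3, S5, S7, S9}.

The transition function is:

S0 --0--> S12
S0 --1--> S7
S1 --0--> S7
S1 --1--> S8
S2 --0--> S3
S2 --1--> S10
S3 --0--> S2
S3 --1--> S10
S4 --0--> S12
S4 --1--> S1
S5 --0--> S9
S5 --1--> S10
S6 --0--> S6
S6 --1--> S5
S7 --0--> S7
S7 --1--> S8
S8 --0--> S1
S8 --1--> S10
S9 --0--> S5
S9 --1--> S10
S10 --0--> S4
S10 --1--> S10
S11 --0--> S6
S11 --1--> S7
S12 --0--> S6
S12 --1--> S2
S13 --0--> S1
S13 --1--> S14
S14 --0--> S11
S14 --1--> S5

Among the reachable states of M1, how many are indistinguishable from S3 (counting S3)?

States {S0,S11,S13,S14} cannot be reached from the start state, so discard them.
P0 = {S1,S2,S3,S5,S7,S9} | {S4,S6,S8,S10,S12}.
Split {S4,S6,S8,S10,S12} by δ(·,0) → {S4,S6,S10,S12} and {S8}.
Split {S1,S2,S3,S5,S7,S9} by δ(·,1) → {S2,S3,S5,S9} and {S1,S7}.
Split {S4,S6,S10,S12} by δ(·,1) → {S6,S12} and {S4} and {S10}.
The partition is now stable with 6 blocks: {S2,S3,S5,S9} | {S6,S12} | {S8} | {S1,S7} | {S4} | {S10}.
State S3 belongs to the block {S2,S3,S5,S9}, which has 4 states.

4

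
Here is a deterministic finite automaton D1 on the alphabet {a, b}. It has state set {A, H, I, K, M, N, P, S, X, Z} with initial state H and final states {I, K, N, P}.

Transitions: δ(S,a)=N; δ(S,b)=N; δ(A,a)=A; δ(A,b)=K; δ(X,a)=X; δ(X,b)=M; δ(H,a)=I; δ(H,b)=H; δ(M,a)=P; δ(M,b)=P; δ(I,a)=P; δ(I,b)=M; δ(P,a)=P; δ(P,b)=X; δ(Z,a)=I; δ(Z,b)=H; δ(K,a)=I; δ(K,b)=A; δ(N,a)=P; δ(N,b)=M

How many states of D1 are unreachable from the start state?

No path from H leads to A, K, N, S, Z; the other 5 states are all reachable.

5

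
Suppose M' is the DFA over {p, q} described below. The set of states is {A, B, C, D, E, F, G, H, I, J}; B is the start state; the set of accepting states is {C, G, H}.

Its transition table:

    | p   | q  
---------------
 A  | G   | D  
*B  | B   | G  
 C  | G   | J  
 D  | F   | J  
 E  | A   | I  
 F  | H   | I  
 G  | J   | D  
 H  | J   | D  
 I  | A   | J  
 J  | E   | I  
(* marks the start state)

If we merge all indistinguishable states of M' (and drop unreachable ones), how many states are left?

States {C} cannot be reached from the start state, so discard them.
Initial partition by acceptance: {G,H} | {A,B,D,E,F,I,J}.
Split {A,B,D,E,F,I,J} by δ(·,p) → {B,D,E,I,J} and {A,F}.
Refine {B,D,E,I,J} on symbol p: members go to different blocks, giving {D,E,I} and {B,J}.
Refine {D,E,I} on symbol q: members go to different blocks, giving {D,I} and {E}.
Split {B,J} by δ(·,p) → {B} and {J}.
The partition is now stable with 6 blocks: {G,H} | {D,I} | {A,F} | {B} | {E} | {J}.

6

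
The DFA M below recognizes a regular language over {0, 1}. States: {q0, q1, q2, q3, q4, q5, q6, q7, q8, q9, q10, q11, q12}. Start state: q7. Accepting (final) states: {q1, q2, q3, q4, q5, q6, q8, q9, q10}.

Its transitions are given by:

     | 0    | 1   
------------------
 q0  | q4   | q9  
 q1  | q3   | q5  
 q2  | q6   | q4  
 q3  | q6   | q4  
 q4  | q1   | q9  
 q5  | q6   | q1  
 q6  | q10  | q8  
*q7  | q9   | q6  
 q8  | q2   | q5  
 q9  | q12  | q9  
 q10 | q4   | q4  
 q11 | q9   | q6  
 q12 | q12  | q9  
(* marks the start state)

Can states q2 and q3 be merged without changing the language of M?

Yes

States {q0,q11} cannot be reached from the start state, so discard them.
Initial partition by acceptance: {q1,q2,q3,q4,q5,q6,q8,q9,q10} | {q7,q12}.
On input 0, block {q1,q2,q3,q4,q5,q6,q8,q9,q10} splits into {q1,q2,q3,q4,q5,q6,q8,q10} and {q9}.
Refine {q1,q2,q3,q4,q5,q6,q8,q10} on symbol 1: members go to different blocks, giving {q1,q2,q3,q5,q6,q8,q10} and {q4}.
On input 0, block {q1,q2,q3,q5,q6,q8,q10} splits into {q1,q2,q3,q5,q6,q8} and {q10}.
On input 0, block {q1,q2,q3,q5,q6,q8} splits into {q1,q2,q3,q5,q8} and {q6}.
Split {q1,q2,q3,q5,q8} by δ(·,0) → {q2,q3,q5} and {q1,q8}.
Refine {q2,q3,q5} on symbol 1: members go to different blocks, giving {q2,q3} and {q5}.
Refine {q7,q12} on symbol 0: members go to different blocks, giving {q7} and {q12}.
No further refinement is possible. Final partition (9 blocks): {q2,q3} | {q7} | {q9} | {q4} | {q10} | {q6} | {q1,q8} | {q5} | {q12}.
q2 and q3 lie in the same block of the stable partition, so they are equivalent — no string distinguishes them.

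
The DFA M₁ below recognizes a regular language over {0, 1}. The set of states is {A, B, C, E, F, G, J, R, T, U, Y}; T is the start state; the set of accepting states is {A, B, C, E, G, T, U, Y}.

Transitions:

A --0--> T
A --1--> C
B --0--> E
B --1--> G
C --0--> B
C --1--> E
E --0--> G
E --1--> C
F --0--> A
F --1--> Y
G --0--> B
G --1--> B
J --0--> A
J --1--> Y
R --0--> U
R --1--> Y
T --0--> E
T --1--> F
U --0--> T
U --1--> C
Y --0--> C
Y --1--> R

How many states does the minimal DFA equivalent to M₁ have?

4

Reachable states from the start: {A,B,C,E,F,G,R,T,U,Y}. Unreachable: {J} — drop them.
Start with accepting vs non-accepting: {A,B,C,E,G,T,U,Y} | {F,R}.
Refine {A,B,C,E,G,T,U,Y} on symbol 1: members go to different blocks, giving {A,B,C,E,G,U} and {T,Y}.
Refine {A,B,C,E,G,U} on symbol 0: members go to different blocks, giving {B,C,E,G} and {A,U}.
No further refinement is possible. Final partition (4 blocks): {B,C,E,G} | {F,R} | {T,Y} | {A,U}.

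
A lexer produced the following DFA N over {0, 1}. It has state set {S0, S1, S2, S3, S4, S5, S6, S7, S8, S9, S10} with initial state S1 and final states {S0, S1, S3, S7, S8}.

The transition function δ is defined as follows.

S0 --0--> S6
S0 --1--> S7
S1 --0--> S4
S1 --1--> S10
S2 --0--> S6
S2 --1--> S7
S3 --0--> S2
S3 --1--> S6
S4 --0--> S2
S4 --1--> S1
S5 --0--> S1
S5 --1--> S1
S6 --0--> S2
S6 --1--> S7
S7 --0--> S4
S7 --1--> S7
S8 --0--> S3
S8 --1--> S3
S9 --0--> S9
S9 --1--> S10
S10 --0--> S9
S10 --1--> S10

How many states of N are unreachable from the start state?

4

No path from S1 leads to S0, S3, S5, S8; the other 7 states are all reachable.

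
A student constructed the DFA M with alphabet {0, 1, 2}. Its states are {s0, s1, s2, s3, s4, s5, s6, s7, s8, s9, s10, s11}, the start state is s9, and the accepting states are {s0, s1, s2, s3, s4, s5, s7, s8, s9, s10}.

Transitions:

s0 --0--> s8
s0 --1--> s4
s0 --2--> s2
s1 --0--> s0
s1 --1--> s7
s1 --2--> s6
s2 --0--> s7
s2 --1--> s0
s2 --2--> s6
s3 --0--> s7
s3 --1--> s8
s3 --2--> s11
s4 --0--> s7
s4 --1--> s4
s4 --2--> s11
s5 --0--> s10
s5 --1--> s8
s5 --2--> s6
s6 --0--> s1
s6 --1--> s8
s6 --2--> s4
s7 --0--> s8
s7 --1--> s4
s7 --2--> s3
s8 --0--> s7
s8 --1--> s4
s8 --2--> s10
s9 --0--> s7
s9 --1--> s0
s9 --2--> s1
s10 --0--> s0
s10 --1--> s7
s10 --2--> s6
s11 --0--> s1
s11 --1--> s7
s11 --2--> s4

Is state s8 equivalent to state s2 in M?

No

States {s5} cannot be reached from the start state, so discard them.
Start with accepting vs non-accepting: {s0,s1,s2,s3,s4,s7,s8,s9,s10} | {s6,s11}.
Split {s0,s1,s2,s3,s4,s7,s8,s9,s10} by δ(·,2) → {s1,s2,s3,s4,s10} and {s0,s7,s8,s9}.
On input 1, block {s1,s2,s3,s4,s10} splits into {s1,s2,s3,s10} and {s4}.
Split {s0,s7,s8,s9} by δ(·,1) → {s0,s7,s8} and {s9}.
No further refinement is possible. Final partition (5 blocks): {s1,s2,s3,s10} | {s6,s11} | {s0,s7,s8} | {s4} | {s9}.
s8 and s2 end up in different blocks, so they are distinguishable. For instance, the string '2' is accepted from only s8.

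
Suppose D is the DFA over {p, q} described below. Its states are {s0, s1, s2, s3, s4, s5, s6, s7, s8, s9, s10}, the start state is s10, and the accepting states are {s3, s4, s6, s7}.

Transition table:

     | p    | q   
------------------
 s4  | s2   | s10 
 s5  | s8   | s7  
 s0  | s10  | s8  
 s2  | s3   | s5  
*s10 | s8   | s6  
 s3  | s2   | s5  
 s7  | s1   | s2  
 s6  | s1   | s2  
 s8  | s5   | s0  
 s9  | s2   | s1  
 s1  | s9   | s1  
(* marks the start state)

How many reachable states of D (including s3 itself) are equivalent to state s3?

1

Reachable states from the start: {s0,s1,s2,s3,s5,s6,s7,s8,s9,s10}. Unreachable: {s4} — drop them.
Start with accepting vs non-accepting: {s3,s6,s7} | {s0,s1,s2,s5,s8,s9,s10}.
On input p, block {s0,s1,s2,s5,s8,s9,s10} splits into {s0,s1,s5,s8,s9,s10} and {s2}.
Refine {s3,s6,s7} on symbol p: members go to different blocks, giving {s6,s7} and {s3}.
On input p, block {s0,s1,s5,s8,s9,s10} splits into {s0,s1,s5,s8,s10} and {s9}.
Refine {s0,s1,s5,s8,s10} on symbol p: members go to different blocks, giving {s0,s5,s8,s10} and {s1}.
Refine {s0,s5,s8,s10} on symbol q: members go to different blocks, giving {s0,s8} and {s5,s10}.
No further refinement is possible. Final partition (7 blocks): {s6,s7} | {s0,s8} | {s2} | {s3} | {s9} | {s1} | {s5,s10}.
The equivalence class containing s3 is {s3}, of size 1.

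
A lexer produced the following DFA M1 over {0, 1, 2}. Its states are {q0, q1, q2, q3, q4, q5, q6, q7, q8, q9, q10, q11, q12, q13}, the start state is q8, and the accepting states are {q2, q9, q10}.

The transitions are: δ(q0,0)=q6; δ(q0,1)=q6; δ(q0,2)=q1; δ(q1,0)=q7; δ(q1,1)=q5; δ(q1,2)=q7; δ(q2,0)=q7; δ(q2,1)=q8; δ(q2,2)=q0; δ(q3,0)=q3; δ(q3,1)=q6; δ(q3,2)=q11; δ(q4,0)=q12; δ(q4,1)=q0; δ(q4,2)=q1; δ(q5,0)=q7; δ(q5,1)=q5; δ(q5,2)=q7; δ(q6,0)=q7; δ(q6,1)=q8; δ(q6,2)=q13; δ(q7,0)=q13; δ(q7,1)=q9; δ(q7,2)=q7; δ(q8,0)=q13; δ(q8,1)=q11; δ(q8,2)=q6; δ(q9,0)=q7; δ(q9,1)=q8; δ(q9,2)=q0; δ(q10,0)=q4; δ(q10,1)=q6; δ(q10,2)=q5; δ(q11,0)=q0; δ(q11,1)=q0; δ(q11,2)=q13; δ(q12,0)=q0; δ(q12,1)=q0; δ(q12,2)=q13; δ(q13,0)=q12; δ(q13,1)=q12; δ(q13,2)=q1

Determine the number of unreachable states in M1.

Starting at q8 and following transitions, the reachable set is {q0, q1, q5, q6, q7, q8, q9, q11, q12, q13}. That leaves q2, q3, q4, q10 unreachable — 4 in total.

4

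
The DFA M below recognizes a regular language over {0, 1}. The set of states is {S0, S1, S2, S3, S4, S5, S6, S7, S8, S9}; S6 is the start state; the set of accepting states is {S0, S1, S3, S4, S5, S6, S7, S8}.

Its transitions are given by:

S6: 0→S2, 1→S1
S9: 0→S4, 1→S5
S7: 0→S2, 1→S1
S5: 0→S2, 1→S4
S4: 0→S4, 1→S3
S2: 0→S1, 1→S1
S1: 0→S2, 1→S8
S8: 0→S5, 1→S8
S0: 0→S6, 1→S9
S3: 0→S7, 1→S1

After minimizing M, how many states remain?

7

Reachable states from the start: {S1,S2,S3,S4,S5,S6,S7,S8}. Unreachable: {S0,S9} — drop them.
Start with accepting vs non-accepting: {S1,S3,S4,S5,S6,S7,S8} | {S2}.
On input 0, block {S1,S3,S4,S5,S6,S7,S8} splits into {S1,S5,S6,S7} and {S3,S4,S8}.
Split {S1,S5,S6,S7} by δ(·,1) → {S1,S5} and {S6,S7}.
Split {S3,S4,S8} by δ(·,0) → {S3} and {S4} and {S8}.
Split {S1,S5} by δ(·,1) → {S1} and {S5}.
The partition is now stable with 7 blocks: {S1} | {S2} | {S3} | {S6,S7} | {S4} | {S8} | {S5}.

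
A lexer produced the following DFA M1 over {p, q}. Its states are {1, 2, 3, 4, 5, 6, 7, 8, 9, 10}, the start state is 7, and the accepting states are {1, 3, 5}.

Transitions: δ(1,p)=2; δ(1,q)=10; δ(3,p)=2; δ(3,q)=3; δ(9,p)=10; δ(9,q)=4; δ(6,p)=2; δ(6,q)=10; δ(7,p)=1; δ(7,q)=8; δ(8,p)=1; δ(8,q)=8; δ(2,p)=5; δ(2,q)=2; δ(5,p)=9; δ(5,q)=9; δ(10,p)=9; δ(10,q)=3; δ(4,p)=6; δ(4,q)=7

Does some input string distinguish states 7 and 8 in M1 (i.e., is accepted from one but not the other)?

Every state is reachable, so we keep all 10.
Start with accepting vs non-accepting: {1,3,5} | {2,4,6,7,8,9,10}.
Refine {1,3,5} on symbol q: members go to different blocks, giving {1,5} and {3}.
Split {2,4,6,7,8,9,10} by δ(·,p) → {4,6,9,10} and {2,7,8}.
Split {1,5} by δ(·,p) → {1} and {5}.
Split {4,6,9,10} by δ(·,p) → {4,9,10} and {6}.
On input p, block {4,9,10} splits into {9,10} and {4}.
On input q, block {9,10} splits into {9} and {10}.
Refine {2,7,8} on symbol p: members go to different blocks, giving {7,8} and {2}.
No further refinement is possible. Final partition (9 blocks): {1} | {9} | {3} | {7,8} | {5} | {6} | {4} | {10} | {2}.
7 and 8 lie in the same block of the stable partition, so they are equivalent — no string distinguishes them.

No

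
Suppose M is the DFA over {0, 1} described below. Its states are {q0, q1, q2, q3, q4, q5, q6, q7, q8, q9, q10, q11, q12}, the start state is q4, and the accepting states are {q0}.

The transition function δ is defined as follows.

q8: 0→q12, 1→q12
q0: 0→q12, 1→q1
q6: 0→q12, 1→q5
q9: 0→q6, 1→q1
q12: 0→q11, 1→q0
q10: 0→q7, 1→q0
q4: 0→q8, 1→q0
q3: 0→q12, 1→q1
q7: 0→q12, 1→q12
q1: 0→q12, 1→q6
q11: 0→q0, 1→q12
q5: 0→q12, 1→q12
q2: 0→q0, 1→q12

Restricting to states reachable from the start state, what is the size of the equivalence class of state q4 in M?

First remove the unreachable states {q2,q3,q7,q9,q10}; 8 states remain.
P0 = {q0} | {q1,q4,q5,q6,q8,q11,q12}.
On input 0, block {q1,q4,q5,q6,q8,q11,q12} splits into {q1,q4,q5,q6,q8,q12} and {q11}.
On input 0, block {q1,q4,q5,q6,q8,q12} splits into {q1,q4,q5,q6,q8} and {q12}.
On input 0, block {q1,q4,q5,q6,q8} splits into {q1,q5,q6,q8} and {q4}.
Split {q1,q5,q6,q8} by δ(·,1) → {q1,q6} and {q5,q8}.
On input 1, block {q1,q6} splits into {q1} and {q6}.
No further refinement is possible. Final partition (7 blocks): {q0} | {q1} | {q11} | {q12} | {q4} | {q5,q8} | {q6}.
State q4 belongs to the block {q4}, which has 1 states.

1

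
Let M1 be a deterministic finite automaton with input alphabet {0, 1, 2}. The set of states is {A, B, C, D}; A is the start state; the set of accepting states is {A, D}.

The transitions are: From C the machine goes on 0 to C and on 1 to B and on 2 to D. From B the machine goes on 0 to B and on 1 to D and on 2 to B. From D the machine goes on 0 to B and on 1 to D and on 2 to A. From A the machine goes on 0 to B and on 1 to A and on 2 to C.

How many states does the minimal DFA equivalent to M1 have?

Every state is reachable, so we keep all 4.
P0 = {A,D} | {B,C}.
Refine {A,D} on symbol 2: members go to different blocks, giving {A} and {D}.
Split {B,C} by δ(·,1) → {B} and {C}.
No further refinement is possible. Final partition (4 blocks): {A} | {B} | {D} | {C}.

4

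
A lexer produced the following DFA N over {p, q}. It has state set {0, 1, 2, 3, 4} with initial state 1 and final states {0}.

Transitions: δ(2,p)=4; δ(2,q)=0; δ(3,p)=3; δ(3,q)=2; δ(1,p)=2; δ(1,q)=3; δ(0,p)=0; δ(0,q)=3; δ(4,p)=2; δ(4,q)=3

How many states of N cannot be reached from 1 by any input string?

Every one of the 5 states is reachable from 1.

0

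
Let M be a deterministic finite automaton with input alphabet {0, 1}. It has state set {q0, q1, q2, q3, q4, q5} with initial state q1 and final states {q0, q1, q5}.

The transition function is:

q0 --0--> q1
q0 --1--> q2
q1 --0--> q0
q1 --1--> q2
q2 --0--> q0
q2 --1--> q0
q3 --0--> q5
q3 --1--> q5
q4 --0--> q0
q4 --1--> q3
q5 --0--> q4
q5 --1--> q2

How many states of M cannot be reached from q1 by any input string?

Starting at q1 and following transitions, the reachable set is {q0, q1, q2}. That leaves q3, q4, q5 unreachable — 3 in total.

3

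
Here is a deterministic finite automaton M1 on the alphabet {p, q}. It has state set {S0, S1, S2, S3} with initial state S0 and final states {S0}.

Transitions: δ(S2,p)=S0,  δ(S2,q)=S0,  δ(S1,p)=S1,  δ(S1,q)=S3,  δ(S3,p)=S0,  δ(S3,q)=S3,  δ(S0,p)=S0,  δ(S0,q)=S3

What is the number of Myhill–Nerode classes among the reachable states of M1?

Reachable states from the start: {S0,S3}. Unreachable: {S1,S2} — drop them.
Initial partition by acceptance: {S0} | {S3}.
Stable partition: {S0} | {S3} — 2 equivalence classes.

2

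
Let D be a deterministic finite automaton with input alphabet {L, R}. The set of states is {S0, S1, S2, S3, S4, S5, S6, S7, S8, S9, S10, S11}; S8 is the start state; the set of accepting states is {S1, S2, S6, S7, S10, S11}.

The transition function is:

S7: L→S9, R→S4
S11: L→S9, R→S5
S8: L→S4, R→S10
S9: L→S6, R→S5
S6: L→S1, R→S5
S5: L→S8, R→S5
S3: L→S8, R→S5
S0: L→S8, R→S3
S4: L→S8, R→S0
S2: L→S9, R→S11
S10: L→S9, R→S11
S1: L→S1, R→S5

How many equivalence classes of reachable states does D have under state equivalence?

6

First remove the unreachable states {S2,S7}; 10 states remain.
P0 = {S1,S6,S10,S11} | {S0,S3,S4,S5,S8,S9}.
Refine {S1,S6,S10,S11} on symbol L: members go to different blocks, giving {S1,S6} and {S10,S11}.
On input L, block {S0,S3,S4,S5,S8,S9} splits into {S0,S3,S4,S5,S8} and {S9}.
Refine {S0,S3,S4,S5,S8} on symbol R: members go to different blocks, giving {S0,S3,S4,S5} and {S8}.
Split {S10,S11} by δ(·,R) → {S10} and {S11}.
The partition is now stable with 6 blocks: {S1,S6} | {S0,S3,S4,S5} | {S10} | {S9} | {S8} | {S11}.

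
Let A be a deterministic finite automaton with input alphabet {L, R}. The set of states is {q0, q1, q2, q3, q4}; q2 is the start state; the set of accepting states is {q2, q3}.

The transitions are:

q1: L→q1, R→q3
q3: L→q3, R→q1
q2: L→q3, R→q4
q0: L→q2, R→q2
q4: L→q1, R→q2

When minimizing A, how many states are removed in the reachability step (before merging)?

1

BFS from q2 reaches {q1, q2, q3, q4}; the 1 state(s) q0 are never visited.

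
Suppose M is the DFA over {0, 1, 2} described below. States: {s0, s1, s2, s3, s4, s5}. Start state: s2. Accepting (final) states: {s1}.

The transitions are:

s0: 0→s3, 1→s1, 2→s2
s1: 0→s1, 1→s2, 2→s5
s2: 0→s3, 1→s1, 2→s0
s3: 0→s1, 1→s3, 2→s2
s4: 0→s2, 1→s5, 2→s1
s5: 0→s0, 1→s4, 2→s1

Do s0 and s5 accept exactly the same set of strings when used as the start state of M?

All states are reachable from the start state.
Initial partition by acceptance: {s1} | {s0,s2,s3,s4,s5}.
On input 0, block {s0,s2,s3,s4,s5} splits into {s0,s2,s4,s5} and {s3}.
Split {s0,s2,s4,s5} by δ(·,0) → {s0,s2} and {s4,s5}.
No further refinement is possible. Final partition (4 blocks): {s1} | {s0,s2} | {s3} | {s4,s5}.
s0 and s5 end up in different blocks, so they are distinguishable. For instance, the string '1' is accepted from only s0.

No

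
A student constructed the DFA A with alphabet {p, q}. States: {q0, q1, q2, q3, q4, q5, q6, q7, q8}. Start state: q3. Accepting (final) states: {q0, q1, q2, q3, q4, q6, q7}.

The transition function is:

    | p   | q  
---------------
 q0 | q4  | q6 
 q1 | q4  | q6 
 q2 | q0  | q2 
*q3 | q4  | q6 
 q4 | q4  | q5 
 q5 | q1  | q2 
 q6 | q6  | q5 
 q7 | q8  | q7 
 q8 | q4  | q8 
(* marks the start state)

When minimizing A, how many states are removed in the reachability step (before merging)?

BFS from q3 reaches {q0, q1, q2, q3, q4, q5, q6}; the 2 state(s) q7, q8 are never visited.

2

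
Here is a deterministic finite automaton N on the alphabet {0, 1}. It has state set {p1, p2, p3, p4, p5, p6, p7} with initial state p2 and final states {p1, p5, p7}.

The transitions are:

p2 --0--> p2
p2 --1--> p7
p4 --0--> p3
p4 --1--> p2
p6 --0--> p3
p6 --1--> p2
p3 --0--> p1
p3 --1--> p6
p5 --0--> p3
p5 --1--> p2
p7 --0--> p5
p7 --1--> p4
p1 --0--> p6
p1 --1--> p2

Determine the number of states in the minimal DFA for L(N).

Initial partition by acceptance: {p1,p5,p7} | {p2,p3,p4,p6}.
Refine {p1,p5,p7} on symbol 0: members go to different blocks, giving {p1,p5} and {p7}.
Split {p2,p3,p4,p6} by δ(·,0) → {p2,p4,p6} and {p3}.
Refine {p1,p5} on symbol 0: members go to different blocks, giving {p1} and {p5}.
On input 0, block {p2,p4,p6} splits into {p4,p6} and {p2}.
The partition is now stable with 6 blocks: {p1} | {p4,p6} | {p7} | {p3} | {p5} | {p2}.

6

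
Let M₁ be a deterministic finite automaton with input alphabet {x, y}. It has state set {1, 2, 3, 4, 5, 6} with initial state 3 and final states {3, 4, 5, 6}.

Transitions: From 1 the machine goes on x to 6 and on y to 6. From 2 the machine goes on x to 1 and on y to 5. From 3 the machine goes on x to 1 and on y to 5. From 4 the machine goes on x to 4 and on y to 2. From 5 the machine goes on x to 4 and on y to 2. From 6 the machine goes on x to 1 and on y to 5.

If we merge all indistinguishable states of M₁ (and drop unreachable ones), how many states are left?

Start with accepting vs non-accepting: {3,4,5,6} | {1,2}.
Refine {3,4,5,6} on symbol x: members go to different blocks, giving {3,6} and {4,5}.
On input x, block {1,2} splits into {1} and {2}.
Stable partition: {3,6} | {1} | {4,5} | {2} — 4 equivalence classes.

4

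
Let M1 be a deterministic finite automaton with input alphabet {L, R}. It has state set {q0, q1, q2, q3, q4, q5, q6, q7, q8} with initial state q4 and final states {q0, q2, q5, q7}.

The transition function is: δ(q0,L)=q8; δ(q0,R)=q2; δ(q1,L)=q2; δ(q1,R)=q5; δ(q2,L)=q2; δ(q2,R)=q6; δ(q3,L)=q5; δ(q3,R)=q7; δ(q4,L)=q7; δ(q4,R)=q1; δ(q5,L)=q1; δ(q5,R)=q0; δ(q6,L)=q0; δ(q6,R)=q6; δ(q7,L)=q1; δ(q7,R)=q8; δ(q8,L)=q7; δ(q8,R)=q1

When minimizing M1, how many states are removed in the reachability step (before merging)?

Starting at q4 and following transitions, the reachable set is {q0, q1, q2, q4, q5, q6, q7, q8}. That leaves q3 unreachable — 1 in total.

1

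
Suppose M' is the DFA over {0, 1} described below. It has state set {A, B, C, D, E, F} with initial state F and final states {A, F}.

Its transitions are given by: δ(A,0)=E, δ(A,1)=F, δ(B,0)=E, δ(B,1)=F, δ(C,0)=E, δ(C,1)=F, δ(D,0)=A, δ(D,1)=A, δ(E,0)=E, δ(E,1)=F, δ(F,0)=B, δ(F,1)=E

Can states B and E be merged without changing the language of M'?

States {A,C,D} cannot be reached from the start state, so discard them.
Start with accepting vs non-accepting: {F} | {B,E}.
Stable partition: {F} | {B,E} — 2 equivalence classes.
B and E lie in the same block of the stable partition, so they are equivalent — no string distinguishes them.

Yes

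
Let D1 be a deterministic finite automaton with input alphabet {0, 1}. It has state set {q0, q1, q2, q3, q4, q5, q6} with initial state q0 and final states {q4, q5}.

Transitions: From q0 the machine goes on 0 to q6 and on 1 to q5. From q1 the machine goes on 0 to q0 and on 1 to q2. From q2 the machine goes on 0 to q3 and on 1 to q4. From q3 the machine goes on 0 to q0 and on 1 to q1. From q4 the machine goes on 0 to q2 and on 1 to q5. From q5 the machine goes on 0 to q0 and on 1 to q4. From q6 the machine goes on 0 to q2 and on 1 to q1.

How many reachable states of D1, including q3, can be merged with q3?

2

All states are reachable from the start state.
Start with accepting vs non-accepting: {q4,q5} | {q0,q1,q2,q3,q6}.
Split {q0,q1,q2,q3,q6} by δ(·,1) → {q1,q3,q6} and {q0,q2}.
On input 1, block {q1,q3,q6} splits into {q3,q6} and {q1}.
No further refinement is possible. Final partition (4 blocks): {q4,q5} | {q3,q6} | {q0,q2} | {q1}.
State q3 belongs to the block {q3,q6}, which has 2 states.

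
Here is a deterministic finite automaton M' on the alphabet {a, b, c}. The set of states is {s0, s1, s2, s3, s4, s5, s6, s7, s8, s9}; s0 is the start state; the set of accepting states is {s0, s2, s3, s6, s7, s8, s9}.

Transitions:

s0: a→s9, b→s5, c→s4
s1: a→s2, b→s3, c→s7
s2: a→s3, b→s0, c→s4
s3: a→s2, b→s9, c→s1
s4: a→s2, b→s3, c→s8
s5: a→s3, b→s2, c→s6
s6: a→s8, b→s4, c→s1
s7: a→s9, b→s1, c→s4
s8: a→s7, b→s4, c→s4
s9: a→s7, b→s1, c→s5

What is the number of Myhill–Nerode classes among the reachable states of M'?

Initial partition by acceptance: {s0,s2,s3,s6,s7,s8,s9} | {s1,s4,s5}.
On input b, block {s0,s2,s3,s6,s7,s8,s9} splits into {s0,s6,s7,s8,s9} and {s2,s3}.
The partition is now stable with 3 blocks: {s0,s6,s7,s8,s9} | {s1,s4,s5} | {s2,s3}.

3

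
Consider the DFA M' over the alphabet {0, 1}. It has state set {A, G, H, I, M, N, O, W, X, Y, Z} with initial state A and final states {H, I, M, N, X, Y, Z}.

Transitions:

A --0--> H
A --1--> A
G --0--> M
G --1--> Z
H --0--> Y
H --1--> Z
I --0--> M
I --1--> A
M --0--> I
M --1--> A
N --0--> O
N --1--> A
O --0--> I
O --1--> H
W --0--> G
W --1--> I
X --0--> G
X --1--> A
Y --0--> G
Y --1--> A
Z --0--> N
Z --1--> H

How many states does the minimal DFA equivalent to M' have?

5

Reachable states from the start: {A,G,H,I,M,N,O,Y,Z}. Unreachable: {W,X} — drop them.
Start with accepting vs non-accepting: {H,I,M,N,Y,Z} | {A,G,O}.
On input 0, block {H,I,M,N,Y,Z} splits into {H,I,M,Z} and {N,Y}.
Refine {H,I,M,Z} on symbol 0: members go to different blocks, giving {H,Z} and {I,M}.
Split {A,G,O} by δ(·,0) → {G,O} and {A}.
Stable partition: {H,Z} | {G,O} | {N,Y} | {I,M} | {A} — 5 equivalence classes.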